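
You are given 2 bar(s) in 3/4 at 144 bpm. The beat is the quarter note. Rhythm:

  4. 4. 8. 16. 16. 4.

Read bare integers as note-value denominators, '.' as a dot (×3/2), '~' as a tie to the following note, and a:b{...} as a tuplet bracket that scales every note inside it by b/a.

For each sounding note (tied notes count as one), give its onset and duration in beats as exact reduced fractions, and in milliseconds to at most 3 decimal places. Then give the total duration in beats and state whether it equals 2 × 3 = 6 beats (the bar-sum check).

1) 0.0ms=0b +625.0ms=3/2b
2) 625.0ms=3/2b +625.0ms=3/2b
3) 1250.0ms=3b +312.5ms=3/4b
4) 1562.5ms=15/4b +156.25ms=3/8b
5) 1718.75ms=33/8b +156.25ms=3/8b
6) 1875.0ms=9/2b +625.0ms=3/2b
Σ=6b of 6 (144bpm 3/4) — PASS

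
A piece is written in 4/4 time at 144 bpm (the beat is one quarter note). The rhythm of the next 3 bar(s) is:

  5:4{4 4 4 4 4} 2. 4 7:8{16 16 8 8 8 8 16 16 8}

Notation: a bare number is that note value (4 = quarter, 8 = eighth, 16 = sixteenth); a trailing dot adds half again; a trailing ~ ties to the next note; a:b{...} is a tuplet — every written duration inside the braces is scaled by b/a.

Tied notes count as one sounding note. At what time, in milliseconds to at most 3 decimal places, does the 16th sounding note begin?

1. 0.0ms @ 0 + 333.333ms (4/5)
2. 333.333ms @ 4/5 + 333.333ms (4/5)
3. 666.667ms @ 8/5 + 333.333ms (4/5)
4. 1000.0ms @ 12/5 + 333.333ms (4/5)
5. 1333.333ms @ 16/5 + 333.333ms (4/5)
6. 1666.667ms @ 4 + 1250.0ms (3)
7. 2916.667ms @ 7 + 416.667ms (1)
8. 3333.333ms @ 8 + 119.048ms (2/7)
9. 3452.381ms @ 58/7 + 119.048ms (2/7)
10. 3571.429ms @ 60/7 + 238.095ms (4/7)
11. 3809.524ms @ 64/7 + 238.095ms (4/7)
12. 4047.619ms @ 68/7 + 238.095ms (4/7)
13. 4285.714ms @ 72/7 + 238.095ms (4/7)
14. 4523.81ms @ 76/7 + 119.048ms (2/7)
15. 4642.857ms @ 78/7 + 119.048ms (2/7)
16. 4761.905ms @ 80/7 + 238.095ms (4/7)

note 16 onset = 80/7b = 4761.905ms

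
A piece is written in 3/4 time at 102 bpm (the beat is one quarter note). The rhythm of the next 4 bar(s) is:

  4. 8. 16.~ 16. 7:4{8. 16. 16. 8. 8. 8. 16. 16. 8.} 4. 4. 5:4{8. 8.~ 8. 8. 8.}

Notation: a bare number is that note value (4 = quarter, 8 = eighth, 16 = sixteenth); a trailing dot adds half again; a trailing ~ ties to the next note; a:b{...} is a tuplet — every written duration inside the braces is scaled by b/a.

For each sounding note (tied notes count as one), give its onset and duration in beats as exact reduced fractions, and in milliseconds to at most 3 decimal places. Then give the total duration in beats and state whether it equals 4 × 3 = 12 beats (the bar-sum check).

1) 0.0ms=0b +882.353ms=3/2b
2) 882.353ms=3/2b +441.176ms=3/4b
3) 1323.529ms=9/4b +441.176ms=3/4b
4) 1764.706ms=3b +252.101ms=3/7b
5) 2016.807ms=24/7b +126.05ms=3/14b
6) 2142.857ms=51/14b +126.05ms=3/14b
7) 2268.908ms=27/7b +252.101ms=3/7b
8) 2521.008ms=30/7b +252.101ms=3/7b
9) 2773.109ms=33/7b +252.101ms=3/7b
10) 3025.21ms=36/7b +126.05ms=3/14b
11) 3151.261ms=75/14b +126.05ms=3/14b
12) 3277.311ms=39/7b +252.101ms=3/7b
13) 3529.412ms=6b +882.353ms=3/2b
14) 4411.765ms=15/2b +882.353ms=3/2b
15) 5294.118ms=9b +352.941ms=3/5b
16) 5647.059ms=48/5b +705.882ms=6/5b
17) 6352.941ms=54/5b +352.941ms=3/5b
18) 6705.882ms=57/5b +352.941ms=3/5b
Σ=12b of 12 (102bpm 3/4) — PASS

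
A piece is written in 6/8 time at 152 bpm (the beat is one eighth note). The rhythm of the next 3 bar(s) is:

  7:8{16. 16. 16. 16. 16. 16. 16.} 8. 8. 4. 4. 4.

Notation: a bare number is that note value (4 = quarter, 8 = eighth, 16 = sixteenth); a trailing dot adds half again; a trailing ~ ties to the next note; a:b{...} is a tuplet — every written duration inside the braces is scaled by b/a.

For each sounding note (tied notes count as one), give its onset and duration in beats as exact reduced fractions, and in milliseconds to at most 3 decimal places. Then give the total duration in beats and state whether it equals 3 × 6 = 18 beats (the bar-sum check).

1) 0.0ms=0b +338.346ms=6/7b
2) 338.346ms=6/7b +338.346ms=6/7b
3) 676.692ms=12/7b +338.346ms=6/7b
4) 1015.038ms=18/7b +338.346ms=6/7b
5) 1353.383ms=24/7b +338.346ms=6/7b
6) 1691.729ms=30/7b +338.346ms=6/7b
7) 2030.075ms=36/7b +338.346ms=6/7b
8) 2368.421ms=6b +592.105ms=3/2b
9) 2960.526ms=15/2b +592.105ms=3/2b
10) 3552.632ms=9b +1184.211ms=3b
11) 4736.842ms=12b +1184.211ms=3b
12) 5921.053ms=15b +1184.211ms=3b
Σ=18b of 18 (152bpm 6/8) — PASS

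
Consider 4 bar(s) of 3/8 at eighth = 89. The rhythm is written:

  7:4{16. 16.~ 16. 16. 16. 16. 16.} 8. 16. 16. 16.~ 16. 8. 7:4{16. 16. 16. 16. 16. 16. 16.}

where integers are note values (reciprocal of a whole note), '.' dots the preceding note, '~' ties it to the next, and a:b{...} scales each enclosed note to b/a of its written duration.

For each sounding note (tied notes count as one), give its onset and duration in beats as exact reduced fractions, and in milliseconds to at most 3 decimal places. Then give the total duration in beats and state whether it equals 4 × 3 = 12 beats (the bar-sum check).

1) 0.0ms=0b +288.925ms=3/7b
2) 288.925ms=3/7b +577.849ms=6/7b
3) 866.774ms=9/7b +288.925ms=3/7b
4) 1155.698ms=12/7b +288.925ms=3/7b
5) 1444.623ms=15/7b +288.925ms=3/7b
6) 1733.547ms=18/7b +288.925ms=3/7b
7) 2022.472ms=3b +1011.236ms=3/2b
8) 3033.708ms=9/2b +505.618ms=3/4b
9) 3539.326ms=21/4b +505.618ms=3/4b
10) 4044.944ms=6b +1011.236ms=3/2b
11) 5056.18ms=15/2b +1011.236ms=3/2b
12) 6067.416ms=9b +288.925ms=3/7b
13) 6356.34ms=66/7b +288.925ms=3/7b
14) 6645.265ms=69/7b +288.925ms=3/7b
15) 6934.189ms=72/7b +288.925ms=3/7b
16) 7223.114ms=75/7b +288.925ms=3/7b
17) 7512.039ms=78/7b +288.925ms=3/7b
18) 7800.963ms=81/7b +288.925ms=3/7b
Σ=12b of 12 (89bpm 3/8) — PASS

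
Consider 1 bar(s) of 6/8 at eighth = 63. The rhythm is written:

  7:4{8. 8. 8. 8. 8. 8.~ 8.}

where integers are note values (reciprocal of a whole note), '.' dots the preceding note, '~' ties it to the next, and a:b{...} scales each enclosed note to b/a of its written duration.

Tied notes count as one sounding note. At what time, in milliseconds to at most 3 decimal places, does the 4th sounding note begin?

1. 0.0ms @ 0 + 816.327ms (6/7)
2. 816.327ms @ 6/7 + 816.327ms (6/7)
3. 1632.653ms @ 12/7 + 816.327ms (6/7)
4. 2448.98ms @ 18/7 + 816.327ms (6/7)
5. 3265.306ms @ 24/7 + 816.327ms (6/7)
6. 4081.633ms @ 30/7 + 1632.653ms (12/7)

note 4 onset = 18/7b = 2448.98ms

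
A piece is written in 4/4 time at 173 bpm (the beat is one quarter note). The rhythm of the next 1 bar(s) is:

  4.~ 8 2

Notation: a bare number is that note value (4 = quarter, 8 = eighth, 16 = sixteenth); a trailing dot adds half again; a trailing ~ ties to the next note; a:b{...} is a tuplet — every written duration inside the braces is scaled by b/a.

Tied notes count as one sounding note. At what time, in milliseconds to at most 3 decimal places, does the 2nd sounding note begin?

1. 0.0ms @ 0 + 693.642ms (2)
2. 693.642ms @ 2 + 693.642ms (2)

note 2 onset = 2b = 693.642ms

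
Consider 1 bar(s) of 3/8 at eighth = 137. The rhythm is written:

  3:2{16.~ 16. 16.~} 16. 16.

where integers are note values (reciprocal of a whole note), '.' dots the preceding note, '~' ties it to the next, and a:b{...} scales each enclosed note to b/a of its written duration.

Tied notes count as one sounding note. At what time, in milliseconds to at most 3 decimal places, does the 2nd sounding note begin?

1. 0.0ms @ 0 + 437.956ms (1)
2. 437.956ms @ 1 + 547.445ms (5/4)
3. 985.401ms @ 9/4 + 328.467ms (3/4)

note 2 onset = 1b = 437.956ms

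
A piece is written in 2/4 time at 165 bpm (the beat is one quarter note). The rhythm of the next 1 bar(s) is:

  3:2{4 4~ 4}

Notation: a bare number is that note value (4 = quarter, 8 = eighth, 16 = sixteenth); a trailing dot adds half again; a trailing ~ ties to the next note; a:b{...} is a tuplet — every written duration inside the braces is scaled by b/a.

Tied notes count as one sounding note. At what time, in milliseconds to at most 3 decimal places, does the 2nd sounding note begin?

note 2 onset = 2/3b = 242.424ms

1. 0.0ms @ 0 + 242.424ms (2/3)
2. 242.424ms @ 2/3 + 484.848ms (4/3)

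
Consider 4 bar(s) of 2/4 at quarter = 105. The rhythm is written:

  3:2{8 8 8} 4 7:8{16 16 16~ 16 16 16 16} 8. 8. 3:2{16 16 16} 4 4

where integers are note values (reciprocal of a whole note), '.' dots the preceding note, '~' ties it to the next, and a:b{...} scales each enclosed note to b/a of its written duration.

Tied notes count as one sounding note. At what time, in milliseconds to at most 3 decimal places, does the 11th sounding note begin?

1. 0.0ms @ 0 + 190.476ms (1/3)
2. 190.476ms @ 1/3 + 190.476ms (1/3)
3. 380.952ms @ 2/3 + 190.476ms (1/3)
4. 571.429ms @ 1 + 571.429ms (1)
5. 1142.857ms @ 2 + 163.265ms (2/7)
6. 1306.122ms @ 16/7 + 163.265ms (2/7)
7. 1469.388ms @ 18/7 + 326.531ms (4/7)
8. 1795.918ms @ 22/7 + 163.265ms (2/7)
9. 1959.184ms @ 24/7 + 163.265ms (2/7)
10. 2122.449ms @ 26/7 + 163.265ms (2/7)
11. 2285.714ms @ 4 + 428.571ms (3/4)
12. 2714.286ms @ 19/4 + 428.571ms (3/4)
13. 3142.857ms @ 11/2 + 95.238ms (1/6)
14. 3238.095ms @ 17/3 + 95.238ms (1/6)
15. 3333.333ms @ 35/6 + 95.238ms (1/6)
16. 3428.571ms @ 6 + 571.429ms (1)
17. 4000.0ms @ 7 + 571.429ms (1)

note 11 onset = 4b = 2285.714ms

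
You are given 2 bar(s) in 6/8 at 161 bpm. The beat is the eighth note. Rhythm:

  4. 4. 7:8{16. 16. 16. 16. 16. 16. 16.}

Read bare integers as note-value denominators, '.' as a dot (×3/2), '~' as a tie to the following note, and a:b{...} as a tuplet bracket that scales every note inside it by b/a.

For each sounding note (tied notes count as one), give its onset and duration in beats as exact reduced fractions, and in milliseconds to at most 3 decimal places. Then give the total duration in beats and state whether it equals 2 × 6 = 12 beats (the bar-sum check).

1) 0.0ms=0b +1118.012ms=3b
2) 1118.012ms=3b +1118.012ms=3b
3) 2236.025ms=6b +319.432ms=6/7b
4) 2555.457ms=48/7b +319.432ms=6/7b
5) 2874.889ms=54/7b +319.432ms=6/7b
6) 3194.321ms=60/7b +319.432ms=6/7b
7) 3513.753ms=66/7b +319.432ms=6/7b
8) 3833.185ms=72/7b +319.432ms=6/7b
9) 4152.618ms=78/7b +319.432ms=6/7b
Σ=12b of 12 (161bpm 6/8) — PASS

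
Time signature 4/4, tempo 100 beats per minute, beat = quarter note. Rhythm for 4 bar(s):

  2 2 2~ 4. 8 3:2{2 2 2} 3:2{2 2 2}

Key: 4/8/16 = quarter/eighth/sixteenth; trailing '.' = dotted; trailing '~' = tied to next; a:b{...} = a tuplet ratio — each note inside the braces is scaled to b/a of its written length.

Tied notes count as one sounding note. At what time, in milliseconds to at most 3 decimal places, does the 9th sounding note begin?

note 9 onset = 40/3b = 8000.0ms

1. 0.0ms @ 0 + 1200.0ms (2)
2. 1200.0ms @ 2 + 1200.0ms (2)
3. 2400.0ms @ 4 + 2100.0ms (7/2)
4. 4500.0ms @ 15/2 + 300.0ms (1/2)
5. 4800.0ms @ 8 + 800.0ms (4/3)
6. 5600.0ms @ 28/3 + 800.0ms (4/3)
7. 6400.0ms @ 32/3 + 800.0ms (4/3)
8. 7200.0ms @ 12 + 800.0ms (4/3)
9. 8000.0ms @ 40/3 + 800.0ms (4/3)
10. 8800.0ms @ 44/3 + 800.0ms (4/3)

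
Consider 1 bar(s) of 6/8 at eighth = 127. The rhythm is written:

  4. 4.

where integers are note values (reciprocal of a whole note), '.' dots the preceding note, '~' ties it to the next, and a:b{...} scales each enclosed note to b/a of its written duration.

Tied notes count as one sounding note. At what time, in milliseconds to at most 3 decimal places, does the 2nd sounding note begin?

1. 0.0ms @ 0 + 1417.323ms (3)
2. 1417.323ms @ 3 + 1417.323ms (3)

note 2 onset = 3b = 1417.323ms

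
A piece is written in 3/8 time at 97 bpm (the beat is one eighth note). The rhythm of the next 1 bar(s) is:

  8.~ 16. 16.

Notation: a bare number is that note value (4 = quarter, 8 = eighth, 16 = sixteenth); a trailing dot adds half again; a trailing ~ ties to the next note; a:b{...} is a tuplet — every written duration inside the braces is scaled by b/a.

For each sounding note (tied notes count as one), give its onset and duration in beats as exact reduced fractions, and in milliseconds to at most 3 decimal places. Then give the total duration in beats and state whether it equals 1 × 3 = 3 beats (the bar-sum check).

1) 0.0ms=0b +1391.753ms=9/4b
2) 1391.753ms=9/4b +463.918ms=3/4b
Σ=3b of 3 (97bpm 3/8) — PASS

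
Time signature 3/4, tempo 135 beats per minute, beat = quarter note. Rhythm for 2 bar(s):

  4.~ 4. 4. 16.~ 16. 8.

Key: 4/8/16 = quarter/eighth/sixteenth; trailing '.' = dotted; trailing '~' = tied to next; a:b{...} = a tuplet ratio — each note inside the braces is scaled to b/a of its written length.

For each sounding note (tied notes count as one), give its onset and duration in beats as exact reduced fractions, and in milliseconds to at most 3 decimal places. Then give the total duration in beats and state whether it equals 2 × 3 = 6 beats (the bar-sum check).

1) 0.0ms=0b +1333.333ms=3b
2) 1333.333ms=3b +666.667ms=3/2b
3) 2000.0ms=9/2b +333.333ms=3/4b
4) 2333.333ms=21/4b +333.333ms=3/4b
Σ=6b of 6 (135bpm 3/4) — PASS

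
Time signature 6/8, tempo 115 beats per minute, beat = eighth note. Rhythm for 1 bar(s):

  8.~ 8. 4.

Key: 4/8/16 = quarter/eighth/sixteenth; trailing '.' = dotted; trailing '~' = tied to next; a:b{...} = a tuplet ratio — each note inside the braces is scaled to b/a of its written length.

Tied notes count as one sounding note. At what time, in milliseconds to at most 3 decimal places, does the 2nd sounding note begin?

1. 0.0ms @ 0 + 1565.217ms (3)
2. 1565.217ms @ 3 + 1565.217ms (3)

note 2 onset = 3b = 1565.217ms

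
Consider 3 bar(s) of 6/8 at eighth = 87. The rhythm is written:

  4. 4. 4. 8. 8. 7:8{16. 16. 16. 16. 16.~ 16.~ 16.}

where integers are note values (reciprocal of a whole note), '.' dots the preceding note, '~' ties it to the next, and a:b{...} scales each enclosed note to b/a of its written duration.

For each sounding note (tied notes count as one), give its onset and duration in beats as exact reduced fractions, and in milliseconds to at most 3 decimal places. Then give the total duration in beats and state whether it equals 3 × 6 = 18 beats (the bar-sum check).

1) 0.0ms=0b +2068.966ms=3b
2) 2068.966ms=3b +2068.966ms=3b
3) 4137.931ms=6b +2068.966ms=3b
4) 6206.897ms=9b +1034.483ms=3/2b
5) 7241.379ms=21/2b +1034.483ms=3/2b
6) 8275.862ms=12b +591.133ms=6/7b
7) 8866.995ms=90/7b +591.133ms=6/7b
8) 9458.128ms=96/7b +591.133ms=6/7b
9) 10049.261ms=102/7b +591.133ms=6/7b
10) 10640.394ms=108/7b +1773.399ms=18/7b
Σ=18b of 18 (87bpm 6/8) — PASS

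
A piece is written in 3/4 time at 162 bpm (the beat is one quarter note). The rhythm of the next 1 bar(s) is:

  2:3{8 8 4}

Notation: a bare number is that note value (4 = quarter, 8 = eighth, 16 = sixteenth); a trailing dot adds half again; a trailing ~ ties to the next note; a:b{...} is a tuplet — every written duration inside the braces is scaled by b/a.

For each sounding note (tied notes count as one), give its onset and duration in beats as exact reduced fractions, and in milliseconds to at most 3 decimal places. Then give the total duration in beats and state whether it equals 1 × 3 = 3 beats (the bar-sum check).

1) 0.0ms=0b +277.778ms=3/4b
2) 277.778ms=3/4b +277.778ms=3/4b
3) 555.556ms=3/2b +555.556ms=3/2b
Σ=3b of 3 (162bpm 3/4) — PASS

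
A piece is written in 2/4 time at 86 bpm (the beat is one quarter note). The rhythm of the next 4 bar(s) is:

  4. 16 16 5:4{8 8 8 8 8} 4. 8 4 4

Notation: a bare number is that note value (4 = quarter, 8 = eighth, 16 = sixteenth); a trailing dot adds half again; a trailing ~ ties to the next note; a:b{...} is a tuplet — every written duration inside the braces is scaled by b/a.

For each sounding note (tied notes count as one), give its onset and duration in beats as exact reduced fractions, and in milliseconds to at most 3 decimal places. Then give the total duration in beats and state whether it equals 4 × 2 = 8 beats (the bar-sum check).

1) 0.0ms=0b +1046.512ms=3/2b
2) 1046.512ms=3/2b +174.419ms=1/4b
3) 1220.93ms=7/4b +174.419ms=1/4b
4) 1395.349ms=2b +279.07ms=2/5b
5) 1674.419ms=12/5b +279.07ms=2/5b
6) 1953.488ms=14/5b +279.07ms=2/5b
7) 2232.558ms=16/5b +279.07ms=2/5b
8) 2511.628ms=18/5b +279.07ms=2/5b
9) 2790.698ms=4b +1046.512ms=3/2b
10) 3837.209ms=11/2b +348.837ms=1/2b
11) 4186.047ms=6b +697.674ms=1b
12) 4883.721ms=7b +697.674ms=1b
Σ=8b of 8 (86bpm 2/4) — PASS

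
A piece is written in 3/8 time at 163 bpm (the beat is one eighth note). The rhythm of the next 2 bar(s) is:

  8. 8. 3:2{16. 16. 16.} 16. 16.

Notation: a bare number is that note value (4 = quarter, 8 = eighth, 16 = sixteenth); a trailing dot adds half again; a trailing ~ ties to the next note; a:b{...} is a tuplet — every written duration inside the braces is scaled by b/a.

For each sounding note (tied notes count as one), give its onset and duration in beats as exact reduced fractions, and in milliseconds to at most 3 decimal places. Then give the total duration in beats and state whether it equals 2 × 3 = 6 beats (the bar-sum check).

1) 0.0ms=0b +552.147ms=3/2b
2) 552.147ms=3/2b +552.147ms=3/2b
3) 1104.294ms=3b +184.049ms=1/2b
4) 1288.344ms=7/2b +184.049ms=1/2b
5) 1472.393ms=4b +184.049ms=1/2b
6) 1656.442ms=9/2b +276.074ms=3/4b
7) 1932.515ms=21/4b +276.074ms=3/4b
Σ=6b of 6 (163bpm 3/8) — PASS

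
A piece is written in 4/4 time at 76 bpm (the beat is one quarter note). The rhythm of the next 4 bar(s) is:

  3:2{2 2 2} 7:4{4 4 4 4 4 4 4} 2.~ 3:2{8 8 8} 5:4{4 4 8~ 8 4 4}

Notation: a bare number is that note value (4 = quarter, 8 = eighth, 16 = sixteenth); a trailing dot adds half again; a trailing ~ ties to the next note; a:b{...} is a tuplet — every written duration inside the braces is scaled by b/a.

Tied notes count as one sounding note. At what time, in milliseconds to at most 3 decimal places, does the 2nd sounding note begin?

1. 0.0ms @ 0 + 1052.632ms (4/3)
2. 1052.632ms @ 4/3 + 1052.632ms (4/3)
3. 2105.263ms @ 8/3 + 1052.632ms (4/3)
4. 3157.895ms @ 4 + 451.128ms (4/7)
5. 3609.023ms @ 32/7 + 451.128ms (4/7)
6. 4060.15ms @ 36/7 + 451.128ms (4/7)
7. 4511.278ms @ 40/7 + 451.128ms (4/7)
8. 4962.406ms @ 44/7 + 451.128ms (4/7)
9. 5413.534ms @ 48/7 + 451.128ms (4/7)
10. 5864.662ms @ 52/7 + 451.128ms (4/7)
11. 6315.789ms @ 8 + 2631.579ms (10/3)
12. 8947.368ms @ 34/3 + 263.158ms (1/3)
13. 9210.526ms @ 35/3 + 263.158ms (1/3)
14. 9473.684ms @ 12 + 631.579ms (4/5)
15. 10105.263ms @ 64/5 + 631.579ms (4/5)
16. 10736.842ms @ 68/5 + 631.579ms (4/5)
17. 11368.421ms @ 72/5 + 631.579ms (4/5)
18. 12000.0ms @ 76/5 + 631.579ms (4/5)

note 2 onset = 4/3b = 1052.632ms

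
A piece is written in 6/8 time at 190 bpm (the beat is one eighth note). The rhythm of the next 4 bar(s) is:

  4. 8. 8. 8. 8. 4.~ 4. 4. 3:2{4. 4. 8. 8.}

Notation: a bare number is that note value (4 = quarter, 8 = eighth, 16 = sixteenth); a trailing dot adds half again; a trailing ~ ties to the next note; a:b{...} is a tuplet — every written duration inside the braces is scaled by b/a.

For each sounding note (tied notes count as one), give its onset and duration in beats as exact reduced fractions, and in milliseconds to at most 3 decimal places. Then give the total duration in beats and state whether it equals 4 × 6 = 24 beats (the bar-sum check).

1) 0.0ms=0b +947.368ms=3b
2) 947.368ms=3b +473.684ms=3/2b
3) 1421.053ms=9/2b +473.684ms=3/2b
4) 1894.737ms=6b +473.684ms=3/2b
5) 2368.421ms=15/2b +473.684ms=3/2b
6) 2842.105ms=9b +1894.737ms=6b
7) 4736.842ms=15b +947.368ms=3b
8) 5684.211ms=18b +631.579ms=2b
9) 6315.789ms=20b +631.579ms=2b
10) 6947.368ms=22b +315.789ms=1b
11) 7263.158ms=23b +315.789ms=1b
Σ=24b of 24 (190bpm 6/8) — PASS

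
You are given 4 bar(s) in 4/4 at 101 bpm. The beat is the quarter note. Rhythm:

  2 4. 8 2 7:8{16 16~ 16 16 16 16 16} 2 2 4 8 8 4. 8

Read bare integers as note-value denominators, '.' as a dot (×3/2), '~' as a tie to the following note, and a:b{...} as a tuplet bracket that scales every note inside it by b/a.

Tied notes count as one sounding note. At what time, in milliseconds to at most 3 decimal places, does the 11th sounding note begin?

note 11 onset = 8b = 4752.475ms

1. 0.0ms @ 0 + 1188.119ms (2)
2. 1188.119ms @ 2 + 891.089ms (3/2)
3. 2079.208ms @ 7/2 + 297.03ms (1/2)
4. 2376.238ms @ 4 + 1188.119ms (2)
5. 3564.356ms @ 6 + 169.731ms (2/7)
6. 3734.088ms @ 44/7 + 339.463ms (4/7)
7. 4073.55ms @ 48/7 + 169.731ms (2/7)
8. 4243.281ms @ 50/7 + 169.731ms (2/7)
9. 4413.013ms @ 52/7 + 169.731ms (2/7)
10. 4582.744ms @ 54/7 + 169.731ms (2/7)
11. 4752.475ms @ 8 + 1188.119ms (2)
12. 5940.594ms @ 10 + 1188.119ms (2)
13. 7128.713ms @ 12 + 594.059ms (1)
14. 7722.772ms @ 13 + 297.03ms (1/2)
15. 8019.802ms @ 27/2 + 297.03ms (1/2)
16. 8316.832ms @ 14 + 891.089ms (3/2)
17. 9207.921ms @ 31/2 + 297.03ms (1/2)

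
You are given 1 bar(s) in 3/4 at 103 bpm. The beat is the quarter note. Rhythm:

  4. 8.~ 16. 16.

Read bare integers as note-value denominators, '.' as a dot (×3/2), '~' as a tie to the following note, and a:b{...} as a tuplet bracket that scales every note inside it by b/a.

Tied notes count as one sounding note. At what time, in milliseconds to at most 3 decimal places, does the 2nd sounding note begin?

1. 0.0ms @ 0 + 873.786ms (3/2)
2. 873.786ms @ 3/2 + 655.34ms (9/8)
3. 1529.126ms @ 21/8 + 218.447ms (3/8)

note 2 onset = 3/2b = 873.786ms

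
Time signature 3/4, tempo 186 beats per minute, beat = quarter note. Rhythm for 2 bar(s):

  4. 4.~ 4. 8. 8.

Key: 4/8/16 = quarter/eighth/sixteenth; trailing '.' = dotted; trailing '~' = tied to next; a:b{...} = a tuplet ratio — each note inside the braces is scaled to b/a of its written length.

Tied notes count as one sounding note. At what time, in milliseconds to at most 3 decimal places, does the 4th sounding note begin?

1. 0.0ms @ 0 + 483.871ms (3/2)
2. 483.871ms @ 3/2 + 967.742ms (3)
3. 1451.613ms @ 9/2 + 241.935ms (3/4)
4. 1693.548ms @ 21/4 + 241.935ms (3/4)

note 4 onset = 21/4b = 1693.548ms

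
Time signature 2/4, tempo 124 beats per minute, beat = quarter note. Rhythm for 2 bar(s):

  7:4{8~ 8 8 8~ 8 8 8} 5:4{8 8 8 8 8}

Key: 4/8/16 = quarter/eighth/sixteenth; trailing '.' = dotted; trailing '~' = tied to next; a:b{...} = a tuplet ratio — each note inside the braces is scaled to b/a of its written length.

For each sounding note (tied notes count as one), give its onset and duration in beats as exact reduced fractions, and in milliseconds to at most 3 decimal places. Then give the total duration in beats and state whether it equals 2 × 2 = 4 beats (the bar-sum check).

1) 0.0ms=0b +276.498ms=4/7b
2) 276.498ms=4/7b +138.249ms=2/7b
3) 414.747ms=6/7b +276.498ms=4/7b
4) 691.244ms=10/7b +138.249ms=2/7b
5) 829.493ms=12/7b +138.249ms=2/7b
6) 967.742ms=2b +193.548ms=2/5b
7) 1161.29ms=12/5b +193.548ms=2/5b
8) 1354.839ms=14/5b +193.548ms=2/5b
9) 1548.387ms=16/5b +193.548ms=2/5b
10) 1741.935ms=18/5b +193.548ms=2/5b
Σ=4b of 4 (124bpm 2/4) — PASS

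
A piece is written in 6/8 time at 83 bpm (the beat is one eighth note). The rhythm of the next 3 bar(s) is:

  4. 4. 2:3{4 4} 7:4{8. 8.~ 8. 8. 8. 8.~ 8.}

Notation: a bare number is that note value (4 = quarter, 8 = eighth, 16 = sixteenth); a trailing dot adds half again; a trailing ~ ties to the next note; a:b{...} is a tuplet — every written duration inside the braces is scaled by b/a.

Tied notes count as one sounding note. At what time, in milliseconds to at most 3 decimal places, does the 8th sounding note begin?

1. 0.0ms @ 0 + 2168.675ms (3)
2. 2168.675ms @ 3 + 2168.675ms (3)
3. 4337.349ms @ 6 + 2168.675ms (3)
4. 6506.024ms @ 9 + 2168.675ms (3)
5. 8674.699ms @ 12 + 619.621ms (6/7)
6. 9294.32ms @ 90/7 + 1239.243ms (12/7)
7. 10533.563ms @ 102/7 + 619.621ms (6/7)
8. 11153.184ms @ 108/7 + 619.621ms (6/7)
9. 11772.806ms @ 114/7 + 1239.243ms (12/7)

note 8 onset = 108/7b = 11153.184ms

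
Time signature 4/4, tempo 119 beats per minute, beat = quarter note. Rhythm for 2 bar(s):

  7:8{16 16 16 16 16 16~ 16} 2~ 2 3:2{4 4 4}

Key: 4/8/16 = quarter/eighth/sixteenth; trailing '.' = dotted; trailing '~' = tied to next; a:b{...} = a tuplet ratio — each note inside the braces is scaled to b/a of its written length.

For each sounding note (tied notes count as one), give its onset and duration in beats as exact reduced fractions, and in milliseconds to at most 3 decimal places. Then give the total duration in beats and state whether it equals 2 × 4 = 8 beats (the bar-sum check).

1) 0.0ms=0b +144.058ms=2/7b
2) 144.058ms=2/7b +144.058ms=2/7b
3) 288.115ms=4/7b +144.058ms=2/7b
4) 432.173ms=6/7b +144.058ms=2/7b
5) 576.23ms=8/7b +144.058ms=2/7b
6) 720.288ms=10/7b +288.115ms=4/7b
7) 1008.403ms=2b +2016.807ms=4b
8) 3025.21ms=6b +336.134ms=2/3b
9) 3361.345ms=20/3b +336.134ms=2/3b
10) 3697.479ms=22/3b +336.134ms=2/3b
Σ=8b of 8 (119bpm 4/4) — PASS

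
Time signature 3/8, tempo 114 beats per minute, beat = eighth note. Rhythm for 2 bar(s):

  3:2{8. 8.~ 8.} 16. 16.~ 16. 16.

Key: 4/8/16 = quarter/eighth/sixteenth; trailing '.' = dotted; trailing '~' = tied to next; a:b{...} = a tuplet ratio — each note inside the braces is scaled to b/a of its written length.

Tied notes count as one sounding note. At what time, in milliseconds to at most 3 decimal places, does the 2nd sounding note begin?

1. 0.0ms @ 0 + 526.316ms (1)
2. 526.316ms @ 1 + 1052.632ms (2)
3. 1578.947ms @ 3 + 394.737ms (3/4)
4. 1973.684ms @ 15/4 + 789.474ms (3/2)
5. 2763.158ms @ 21/4 + 394.737ms (3/4)

note 2 onset = 1b = 526.316ms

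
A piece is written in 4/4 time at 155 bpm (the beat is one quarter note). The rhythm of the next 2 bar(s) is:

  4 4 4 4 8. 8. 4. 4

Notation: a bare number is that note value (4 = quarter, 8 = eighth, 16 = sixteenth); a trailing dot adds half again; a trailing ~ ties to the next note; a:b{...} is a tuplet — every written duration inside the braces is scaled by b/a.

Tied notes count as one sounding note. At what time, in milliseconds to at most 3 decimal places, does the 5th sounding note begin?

note 5 onset = 4b = 1548.387ms

1. 0.0ms @ 0 + 387.097ms (1)
2. 387.097ms @ 1 + 387.097ms (1)
3. 774.194ms @ 2 + 387.097ms (1)
4. 1161.29ms @ 3 + 387.097ms (1)
5. 1548.387ms @ 4 + 290.323ms (3/4)
6. 1838.71ms @ 19/4 + 290.323ms (3/4)
7. 2129.032ms @ 11/2 + 580.645ms (3/2)
8. 2709.677ms @ 7 + 387.097ms (1)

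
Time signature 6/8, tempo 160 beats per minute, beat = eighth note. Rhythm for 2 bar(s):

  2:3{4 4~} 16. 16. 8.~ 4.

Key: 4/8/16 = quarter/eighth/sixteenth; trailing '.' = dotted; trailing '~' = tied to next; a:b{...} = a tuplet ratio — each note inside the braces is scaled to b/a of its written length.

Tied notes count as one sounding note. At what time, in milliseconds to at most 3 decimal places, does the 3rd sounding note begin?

1. 0.0ms @ 0 + 1125.0ms (3)
2. 1125.0ms @ 3 + 1406.25ms (15/4)
3. 2531.25ms @ 27/4 + 281.25ms (3/4)
4. 2812.5ms @ 15/2 + 1687.5ms (9/2)

note 3 onset = 27/4b = 2531.25ms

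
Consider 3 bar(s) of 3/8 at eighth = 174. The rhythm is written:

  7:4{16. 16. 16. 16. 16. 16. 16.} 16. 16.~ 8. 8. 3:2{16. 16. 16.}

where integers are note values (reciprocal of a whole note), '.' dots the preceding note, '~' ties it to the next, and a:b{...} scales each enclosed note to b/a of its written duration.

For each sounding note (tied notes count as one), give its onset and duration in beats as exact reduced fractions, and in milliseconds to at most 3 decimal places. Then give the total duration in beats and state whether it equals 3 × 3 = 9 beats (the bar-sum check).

1) 0.0ms=0b +147.783ms=3/7b
2) 147.783ms=3/7b +147.783ms=3/7b
3) 295.567ms=6/7b +147.783ms=3/7b
4) 443.35ms=9/7b +147.783ms=3/7b
5) 591.133ms=12/7b +147.783ms=3/7b
6) 738.916ms=15/7b +147.783ms=3/7b
7) 886.7ms=18/7b +147.783ms=3/7b
8) 1034.483ms=3b +258.621ms=3/4b
9) 1293.103ms=15/4b +775.862ms=9/4b
10) 2068.966ms=6b +517.241ms=3/2b
11) 2586.207ms=15/2b +172.414ms=1/2b
12) 2758.621ms=8b +172.414ms=1/2b
13) 2931.034ms=17/2b +172.414ms=1/2b
Σ=9b of 9 (174bpm 3/8) — PASS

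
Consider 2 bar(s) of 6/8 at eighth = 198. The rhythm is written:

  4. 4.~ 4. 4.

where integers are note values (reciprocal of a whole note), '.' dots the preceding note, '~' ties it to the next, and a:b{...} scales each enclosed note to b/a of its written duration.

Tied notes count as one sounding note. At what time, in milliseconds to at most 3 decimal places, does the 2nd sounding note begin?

1. 0.0ms @ 0 + 909.091ms (3)
2. 909.091ms @ 3 + 1818.182ms (6)
3. 2727.273ms @ 9 + 909.091ms (3)

note 2 onset = 3b = 909.091ms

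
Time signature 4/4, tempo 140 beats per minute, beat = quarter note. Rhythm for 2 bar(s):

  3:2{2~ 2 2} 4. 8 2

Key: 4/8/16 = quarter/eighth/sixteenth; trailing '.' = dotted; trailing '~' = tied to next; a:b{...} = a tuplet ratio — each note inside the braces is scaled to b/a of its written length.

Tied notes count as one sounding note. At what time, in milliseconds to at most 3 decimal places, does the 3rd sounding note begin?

note 3 onset = 4b = 1714.286ms

1. 0.0ms @ 0 + 1142.857ms (8/3)
2. 1142.857ms @ 8/3 + 571.429ms (4/3)
3. 1714.286ms @ 4 + 642.857ms (3/2)
4. 2357.143ms @ 11/2 + 214.286ms (1/2)
5. 2571.429ms @ 6 + 857.143ms (2)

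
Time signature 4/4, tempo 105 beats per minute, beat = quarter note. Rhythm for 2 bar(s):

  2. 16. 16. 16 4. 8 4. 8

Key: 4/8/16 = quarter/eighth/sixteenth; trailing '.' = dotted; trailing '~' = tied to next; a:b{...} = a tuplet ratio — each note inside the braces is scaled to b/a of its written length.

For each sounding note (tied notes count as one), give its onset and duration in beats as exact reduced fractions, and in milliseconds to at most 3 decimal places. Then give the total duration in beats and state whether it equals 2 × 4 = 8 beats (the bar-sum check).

1) 0.0ms=0b +1714.286ms=3b
2) 1714.286ms=3b +214.286ms=3/8b
3) 1928.571ms=27/8b +214.286ms=3/8b
4) 2142.857ms=15/4b +142.857ms=1/4b
5) 2285.714ms=4b +857.143ms=3/2b
6) 3142.857ms=11/2b +285.714ms=1/2b
7) 3428.571ms=6b +857.143ms=3/2b
8) 4285.714ms=15/2b +285.714ms=1/2b
Σ=8b of 8 (105bpm 4/4) — PASS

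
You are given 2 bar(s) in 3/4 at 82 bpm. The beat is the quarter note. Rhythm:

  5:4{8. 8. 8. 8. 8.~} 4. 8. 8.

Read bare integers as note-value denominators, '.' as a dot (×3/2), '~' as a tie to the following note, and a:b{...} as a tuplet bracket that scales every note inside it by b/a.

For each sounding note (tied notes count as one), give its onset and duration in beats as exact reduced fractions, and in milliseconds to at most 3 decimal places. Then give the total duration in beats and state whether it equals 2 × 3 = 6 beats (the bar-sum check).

1) 0.0ms=0b +439.024ms=3/5b
2) 439.024ms=3/5b +439.024ms=3/5b
3) 878.049ms=6/5b +439.024ms=3/5b
4) 1317.073ms=9/5b +439.024ms=3/5b
5) 1756.098ms=12/5b +1536.585ms=21/10b
6) 3292.683ms=9/2b +548.78ms=3/4b
7) 3841.463ms=21/4b +548.78ms=3/4b
Σ=6b of 6 (82bpm 3/4) — PASS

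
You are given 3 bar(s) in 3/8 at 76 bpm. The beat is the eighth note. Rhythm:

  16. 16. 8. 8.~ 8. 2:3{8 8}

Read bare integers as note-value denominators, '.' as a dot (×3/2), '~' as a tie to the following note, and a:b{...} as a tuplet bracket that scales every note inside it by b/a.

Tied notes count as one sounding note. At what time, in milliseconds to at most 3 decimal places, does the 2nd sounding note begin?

1. 0.0ms @ 0 + 592.105ms (3/4)
2. 592.105ms @ 3/4 + 592.105ms (3/4)
3. 1184.211ms @ 3/2 + 1184.211ms (3/2)
4. 2368.421ms @ 3 + 2368.421ms (3)
5. 4736.842ms @ 6 + 1184.211ms (3/2)
6. 5921.053ms @ 15/2 + 1184.211ms (3/2)

note 2 onset = 3/4b = 592.105ms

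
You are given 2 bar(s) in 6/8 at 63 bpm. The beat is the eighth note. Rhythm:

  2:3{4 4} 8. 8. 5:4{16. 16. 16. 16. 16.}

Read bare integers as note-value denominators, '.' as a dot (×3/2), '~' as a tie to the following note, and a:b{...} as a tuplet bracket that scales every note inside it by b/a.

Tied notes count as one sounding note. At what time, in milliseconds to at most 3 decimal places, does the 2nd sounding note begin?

1. 0.0ms @ 0 + 2857.143ms (3)
2. 2857.143ms @ 3 + 2857.143ms (3)
3. 5714.286ms @ 6 + 1428.571ms (3/2)
4. 7142.857ms @ 15/2 + 1428.571ms (3/2)
5. 8571.429ms @ 9 + 571.429ms (3/5)
6. 9142.857ms @ 48/5 + 571.429ms (3/5)
7. 9714.286ms @ 51/5 + 571.429ms (3/5)
8. 10285.714ms @ 54/5 + 571.429ms (3/5)
9. 10857.143ms @ 57/5 + 571.429ms (3/5)

note 2 onset = 3b = 2857.143ms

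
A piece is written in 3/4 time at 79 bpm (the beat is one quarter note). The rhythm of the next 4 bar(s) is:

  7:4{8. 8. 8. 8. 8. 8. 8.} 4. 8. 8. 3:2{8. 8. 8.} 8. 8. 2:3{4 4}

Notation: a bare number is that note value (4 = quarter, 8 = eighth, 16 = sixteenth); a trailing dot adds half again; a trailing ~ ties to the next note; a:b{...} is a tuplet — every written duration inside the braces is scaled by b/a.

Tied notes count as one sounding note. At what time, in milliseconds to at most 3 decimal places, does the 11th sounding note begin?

note 11 onset = 6b = 4556.962ms

1. 0.0ms @ 0 + 325.497ms (3/7)
2. 325.497ms @ 3/7 + 325.497ms (3/7)
3. 650.995ms @ 6/7 + 325.497ms (3/7)
4. 976.492ms @ 9/7 + 325.497ms (3/7)
5. 1301.989ms @ 12/7 + 325.497ms (3/7)
6. 1627.486ms @ 15/7 + 325.497ms (3/7)
7. 1952.984ms @ 18/7 + 325.497ms (3/7)
8. 2278.481ms @ 3 + 1139.241ms (3/2)
9. 3417.722ms @ 9/2 + 569.62ms (3/4)
10. 3987.342ms @ 21/4 + 569.62ms (3/4)
11. 4556.962ms @ 6 + 379.747ms (1/2)
12. 4936.709ms @ 13/2 + 379.747ms (1/2)
13. 5316.456ms @ 7 + 379.747ms (1/2)
14. 5696.203ms @ 15/2 + 569.62ms (3/4)
15. 6265.823ms @ 33/4 + 569.62ms (3/4)
16. 6835.443ms @ 9 + 1139.241ms (3/2)
17. 7974.684ms @ 21/2 + 1139.241ms (3/2)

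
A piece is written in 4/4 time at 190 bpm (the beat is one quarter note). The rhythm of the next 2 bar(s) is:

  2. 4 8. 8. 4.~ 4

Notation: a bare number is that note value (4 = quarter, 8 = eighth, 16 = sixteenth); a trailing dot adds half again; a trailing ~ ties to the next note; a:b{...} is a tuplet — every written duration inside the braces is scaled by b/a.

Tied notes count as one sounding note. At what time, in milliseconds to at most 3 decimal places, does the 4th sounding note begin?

1. 0.0ms @ 0 + 947.368ms (3)
2. 947.368ms @ 3 + 315.789ms (1)
3. 1263.158ms @ 4 + 236.842ms (3/4)
4. 1500.0ms @ 19/4 + 236.842ms (3/4)
5. 1736.842ms @ 11/2 + 789.474ms (5/2)

note 4 onset = 19/4b = 1500.0ms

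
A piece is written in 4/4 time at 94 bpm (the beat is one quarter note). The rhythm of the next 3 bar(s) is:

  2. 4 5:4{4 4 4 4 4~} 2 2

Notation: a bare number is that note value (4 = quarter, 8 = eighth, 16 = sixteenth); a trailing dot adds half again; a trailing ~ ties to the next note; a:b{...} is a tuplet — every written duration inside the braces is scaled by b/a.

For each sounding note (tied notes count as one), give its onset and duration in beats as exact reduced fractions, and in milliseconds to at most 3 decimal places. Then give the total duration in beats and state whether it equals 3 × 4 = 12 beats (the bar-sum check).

1) 0.0ms=0b +1914.894ms=3b
2) 1914.894ms=3b +638.298ms=1b
3) 2553.191ms=4b +510.638ms=4/5b
4) 3063.83ms=24/5b +510.638ms=4/5b
5) 3574.468ms=28/5b +510.638ms=4/5b
6) 4085.106ms=32/5b +510.638ms=4/5b
7) 4595.745ms=36/5b +1787.234ms=14/5b
8) 6382.979ms=10b +1276.596ms=2b
Σ=12b of 12 (94bpm 4/4) — PASS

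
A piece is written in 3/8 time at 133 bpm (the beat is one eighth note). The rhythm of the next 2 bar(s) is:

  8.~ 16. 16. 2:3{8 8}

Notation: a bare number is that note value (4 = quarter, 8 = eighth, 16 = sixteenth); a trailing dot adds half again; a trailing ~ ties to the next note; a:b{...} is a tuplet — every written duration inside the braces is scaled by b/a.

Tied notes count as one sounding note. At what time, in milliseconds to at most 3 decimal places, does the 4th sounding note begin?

note 4 onset = 9/2b = 2030.075ms

1. 0.0ms @ 0 + 1015.038ms (9/4)
2. 1015.038ms @ 9/4 + 338.346ms (3/4)
3. 1353.383ms @ 3 + 676.692ms (3/2)
4. 2030.075ms @ 9/2 + 676.692ms (3/2)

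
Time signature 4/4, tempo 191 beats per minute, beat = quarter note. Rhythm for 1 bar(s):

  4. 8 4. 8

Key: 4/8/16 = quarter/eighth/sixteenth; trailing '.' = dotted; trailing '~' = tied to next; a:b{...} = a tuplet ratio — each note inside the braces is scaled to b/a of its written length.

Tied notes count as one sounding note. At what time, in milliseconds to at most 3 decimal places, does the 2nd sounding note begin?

note 2 onset = 3/2b = 471.204ms

1. 0.0ms @ 0 + 471.204ms (3/2)
2. 471.204ms @ 3/2 + 157.068ms (1/2)
3. 628.272ms @ 2 + 471.204ms (3/2)
4. 1099.476ms @ 7/2 + 157.068ms (1/2)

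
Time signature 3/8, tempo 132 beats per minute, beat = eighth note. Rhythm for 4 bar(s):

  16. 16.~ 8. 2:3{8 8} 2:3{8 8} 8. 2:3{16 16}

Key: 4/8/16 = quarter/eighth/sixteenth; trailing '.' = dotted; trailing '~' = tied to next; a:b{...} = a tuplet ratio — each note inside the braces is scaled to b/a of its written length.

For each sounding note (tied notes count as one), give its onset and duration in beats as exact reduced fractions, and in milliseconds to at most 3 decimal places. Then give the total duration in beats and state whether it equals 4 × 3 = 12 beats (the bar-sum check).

1) 0.0ms=0b +340.909ms=3/4b
2) 340.909ms=3/4b +1022.727ms=9/4b
3) 1363.636ms=3b +681.818ms=3/2b
4) 2045.455ms=9/2b +681.818ms=3/2b
5) 2727.273ms=6b +681.818ms=3/2b
6) 3409.091ms=15/2b +681.818ms=3/2b
7) 4090.909ms=9b +681.818ms=3/2b
8) 4772.727ms=21/2b +340.909ms=3/4b
9) 5113.636ms=45/4b +340.909ms=3/4b
Σ=12b of 12 (132bpm 3/8) — PASS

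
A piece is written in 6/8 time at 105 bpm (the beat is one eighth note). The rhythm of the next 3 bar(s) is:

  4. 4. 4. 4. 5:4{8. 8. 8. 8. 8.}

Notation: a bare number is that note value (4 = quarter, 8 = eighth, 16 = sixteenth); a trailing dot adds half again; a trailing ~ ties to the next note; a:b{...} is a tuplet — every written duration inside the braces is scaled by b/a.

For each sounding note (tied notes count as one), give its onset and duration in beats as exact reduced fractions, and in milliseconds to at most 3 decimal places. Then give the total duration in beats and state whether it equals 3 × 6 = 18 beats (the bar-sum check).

1) 0.0ms=0b +1714.286ms=3b
2) 1714.286ms=3b +1714.286ms=3b
3) 3428.571ms=6b +1714.286ms=3b
4) 5142.857ms=9b +1714.286ms=3b
5) 6857.143ms=12b +685.714ms=6/5b
6) 7542.857ms=66/5b +685.714ms=6/5b
7) 8228.571ms=72/5b +685.714ms=6/5b
8) 8914.286ms=78/5b +685.714ms=6/5b
9) 9600.0ms=84/5b +685.714ms=6/5b
Σ=18b of 18 (105bpm 6/8) — PASS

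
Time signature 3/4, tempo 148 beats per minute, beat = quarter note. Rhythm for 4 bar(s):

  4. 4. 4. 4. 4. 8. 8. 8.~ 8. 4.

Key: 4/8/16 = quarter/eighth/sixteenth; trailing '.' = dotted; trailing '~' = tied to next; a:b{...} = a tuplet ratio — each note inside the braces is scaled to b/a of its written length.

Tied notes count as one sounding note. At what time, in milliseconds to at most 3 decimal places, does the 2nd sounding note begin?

1. 0.0ms @ 0 + 608.108ms (3/2)
2. 608.108ms @ 3/2 + 608.108ms (3/2)
3. 1216.216ms @ 3 + 608.108ms (3/2)
4. 1824.324ms @ 9/2 + 608.108ms (3/2)
5. 2432.432ms @ 6 + 608.108ms (3/2)
6. 3040.541ms @ 15/2 + 304.054ms (3/4)
7. 3344.595ms @ 33/4 + 304.054ms (3/4)
8. 3648.649ms @ 9 + 608.108ms (3/2)
9. 4256.757ms @ 21/2 + 608.108ms (3/2)

note 2 onset = 3/2b = 608.108ms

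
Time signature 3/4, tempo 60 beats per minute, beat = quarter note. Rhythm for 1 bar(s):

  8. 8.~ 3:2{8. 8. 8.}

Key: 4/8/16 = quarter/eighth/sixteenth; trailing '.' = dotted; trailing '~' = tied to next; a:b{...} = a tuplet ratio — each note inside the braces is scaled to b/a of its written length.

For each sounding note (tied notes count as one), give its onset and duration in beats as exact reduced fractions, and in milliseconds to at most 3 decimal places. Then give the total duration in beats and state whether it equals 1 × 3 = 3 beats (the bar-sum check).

1) 0.0ms=0b +750.0ms=3/4b
2) 750.0ms=3/4b +1250.0ms=5/4b
3) 2000.0ms=2b +500.0ms=1/2b
4) 2500.0ms=5/2b +500.0ms=1/2b
Σ=3b of 3 (60bpm 3/4) — PASS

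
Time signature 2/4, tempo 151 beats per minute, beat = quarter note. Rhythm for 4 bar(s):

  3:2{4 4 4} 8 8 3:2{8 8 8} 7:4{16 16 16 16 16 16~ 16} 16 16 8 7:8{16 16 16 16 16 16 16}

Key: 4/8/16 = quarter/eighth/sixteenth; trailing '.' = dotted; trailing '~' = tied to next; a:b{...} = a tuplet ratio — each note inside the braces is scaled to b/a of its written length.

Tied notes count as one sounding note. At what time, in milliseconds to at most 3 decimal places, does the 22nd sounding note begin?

1. 0.0ms @ 0 + 264.901ms (2/3)
2. 264.901ms @ 2/3 + 264.901ms (2/3)
3. 529.801ms @ 4/3 + 264.901ms (2/3)
4. 794.702ms @ 2 + 198.675ms (1/2)
5. 993.377ms @ 5/2 + 198.675ms (1/2)
6. 1192.053ms @ 3 + 132.45ms (1/3)
7. 1324.503ms @ 10/3 + 132.45ms (1/3)
8. 1456.954ms @ 11/3 + 132.45ms (1/3)
9. 1589.404ms @ 4 + 56.764ms (1/7)
10. 1646.168ms @ 29/7 + 56.764ms (1/7)
11. 1702.933ms @ 30/7 + 56.764ms (1/7)
12. 1759.697ms @ 31/7 + 56.764ms (1/7)
13. 1816.462ms @ 32/7 + 56.764ms (1/7)
14. 1873.226ms @ 33/7 + 113.529ms (2/7)
15. 1986.755ms @ 5 + 99.338ms (1/4)
16. 2086.093ms @ 21/4 + 99.338ms (1/4)
17. 2185.43ms @ 11/2 + 198.675ms (1/2)
18. 2384.106ms @ 6 + 113.529ms (2/7)
19. 2497.635ms @ 44/7 + 113.529ms (2/7)
20. 2611.164ms @ 46/7 + 113.529ms (2/7)
21. 2724.693ms @ 48/7 + 113.529ms (2/7)
22. 2838.221ms @ 50/7 + 113.529ms (2/7)
23. 2951.75ms @ 52/7 + 113.529ms (2/7)
24. 3065.279ms @ 54/7 + 113.529ms (2/7)

note 22 onset = 50/7b = 2838.221ms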